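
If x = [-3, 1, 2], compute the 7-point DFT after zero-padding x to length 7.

Original 3-point DFT: [0, -4.5000+0.8660i, -4.5000-0.8660i]
Zero-padded 7-point DFT provides frequency interpolation.

DFT_7([x, 0, ...]) = [0, -2.8216-2.7317i, -5.0245-0.1072i, -2.6540+1.1298i, -2.6540-1.1298i, -5.0245+0.1072i, -2.8216+2.7317i]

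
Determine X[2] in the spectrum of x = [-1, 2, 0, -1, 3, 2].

X[2] = Σ(n=0 to 5) x[n] · ω_6^(2n) where ω_6 = e^(-2πi/6)
= (-1)·ω_6^0 + (2)·ω_6^2 + (0)·ω_6^4 + (-1)·ω_6^6 + (3)·ω_6^8 + (2)·ω_6^10

X[2] = -5.5000-2.5981i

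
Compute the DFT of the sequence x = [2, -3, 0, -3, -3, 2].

X[k] = Σ(n=0 to 5) x[n] · ω_6^(nk)
where ω_6 = e^(-2πi/6)

Computing each X[k]:
X[0] = -5
X[1] = 6.0000+1.7321i
X[2] = 1.0000+6.9282i
X[3] = 3
X[4] = 1.0000-6.9282i
X[5] = 6.0000-1.7321i

X = [-5, 6.0000+1.7321i, 1.0000+6.9282i, 3, 1.0000-6.9282i, 6.0000-1.7321i]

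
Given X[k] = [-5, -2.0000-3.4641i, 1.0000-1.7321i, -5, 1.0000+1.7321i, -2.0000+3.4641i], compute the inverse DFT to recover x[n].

x[n] = (1/6) Σ(k=0 to 5) X[k] · e^(2πikn/6)

Computing each x[n]:
x[0] = -2
x[1] = 1
x[2] = -1
x[3] = 1
x[4] = -2
x[5] = -2

x = [-2, 1, -1, 1, -2, -2]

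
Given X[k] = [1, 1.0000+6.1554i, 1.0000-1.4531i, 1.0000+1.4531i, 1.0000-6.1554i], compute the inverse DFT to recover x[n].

x[n] = (1/5) Σ(k=0 to 4) X[k] · e^(2πikn/5)

Computing each x[n]:
x[0] = 1
x[1] = -2
x[2] = -2
x[3] = 2
x[4] = 2

x = [1, -2, -2, 2, 2]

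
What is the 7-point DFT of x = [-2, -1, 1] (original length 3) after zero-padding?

Original 3-point DFT: [-2, -2.0000+1.7321i, -2.0000-1.7321i]
Zero-padded 7-point DFT provides frequency interpolation.

DFT_7([x, 0, ...]) = [-2, -2.8460-0.1931i, -2.6784+1.4088i, -0.4755+1.2157i, -0.4755-1.2157i, -2.6784-1.4088i, -2.8460+0.1931i]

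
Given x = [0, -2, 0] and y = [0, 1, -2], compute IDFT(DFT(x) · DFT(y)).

(x ⊛ y)[n] = Σ(m=0 to 2) x[m] · y[(n-m) mod 3]

Computing each output sample:
(x ⊛ y)[0] = 4
(x ⊛ y)[1] = 0
(x ⊛ y)[2] = -2

x ⊛ y = [4, 0, -2]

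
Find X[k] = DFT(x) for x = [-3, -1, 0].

X[k] = Σ(n=0 to 2) x[n] · ω_3^(nk)
where ω_3 = e^(-2πi/3)

Computing each X[k]:
X[0] = -4
X[1] = -2.5000+0.8660i
X[2] = -2.5000-0.8660i

X = [-4, -2.5000+0.8660i, -2.5000-0.8660i]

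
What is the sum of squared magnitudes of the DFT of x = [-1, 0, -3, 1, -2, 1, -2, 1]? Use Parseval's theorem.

Parseval: Σ|x[n]|² = (1/N)Σ|X[k]|², so Σ|X[k]|² = N·Σ|x[n]|² = 8·21.0000

Σ|X[k]|² = N·Σ|x[n]|² = 8·21.0000 = 168.0000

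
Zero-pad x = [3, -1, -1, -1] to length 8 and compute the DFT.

Original 4-point DFT: [0, 4, 4, 4]
Zero-padded 8-point DFT provides frequency interpolation.

DFT_8([x, 0, ...]) = [0, 3.0000+2.4142i, 4, 3.0000+0.4142i, 4, 3.0000-0.4142i, 4, 3.0000-2.4142i]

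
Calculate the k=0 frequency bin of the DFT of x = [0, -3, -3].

X[0] = Σ(n=0 to 2) x[n] · ω_3^0 = Σ x[n]
= (0) + (-3) + (-3)

X[0] = -6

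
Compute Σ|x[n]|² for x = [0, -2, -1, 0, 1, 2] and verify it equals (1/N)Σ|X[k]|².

Time domain:
Σ|x[n]|² = |0|² + |-2|² + |-1|² + |0|² + |1|² + |2|² = 10.0000

Frequency domain:
(1/6)Σ|X[k]|² = (1/6)(|0|² + |5.1962i|² + |1.7321i|² + |0|² + |-1.7321i|² + |-5.1962i|²) = (1/6)·60.0000 = 10.0000

Both sides agree, confirming Parseval's theorem.

Σ|x[n]|² = (1/N)Σ|X[k]|² = 10.0000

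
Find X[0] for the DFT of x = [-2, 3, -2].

X[0] = Σ(n=0 to 2) x[n] · ω_3^0 = Σ x[n]
= (-2) + (3) + (-2)

X[0] = -1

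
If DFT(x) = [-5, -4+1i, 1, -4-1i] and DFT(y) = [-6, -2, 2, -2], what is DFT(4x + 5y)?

By linearity: DFT(4x + 5y) = 4·DFT(x) + 5·DFT(y)
= 4·[-5, -4+1i, 1, -4-1i] + 5·[-6, -2, 2, -2]

Computing element-wise:
Z[0] = 4·(-5) + 5·(-6) = -50
Z[1] = 4·(-4+1i) + 5·(-2) = -26+4i
Z[2] = 4·(1) + 5·(2) = 14
Z[3] = 4·(-4-1i) + 5·(-2) = -26-4i

DFT(4x + 5y) = 4·X + 5·Y = [-50, -26+4i, 14, -26-4i]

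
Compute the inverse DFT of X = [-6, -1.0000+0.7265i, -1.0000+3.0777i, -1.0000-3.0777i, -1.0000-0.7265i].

x[n] = (1/5) Σ(k=0 to 4) X[k] · e^(2πikn/5)

Computing each x[n]:
x[0] = -2
x[1] = -2
x[2] = 0
x[3] = -2
x[4] = 0

x = [-2, -2, 0, -2, 0]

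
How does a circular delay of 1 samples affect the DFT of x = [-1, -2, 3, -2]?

Time shift by 1: X_shifted[k] = ω_4^(1k) · X[k]
Shifted x = [-2, -1, -2, 3]

DFT(x[n-1]) = [-2, 4i, -6, -4i]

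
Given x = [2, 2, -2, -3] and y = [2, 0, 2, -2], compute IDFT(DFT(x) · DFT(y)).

(x ⊛ y)[n] = Σ(m=0 to 3) x[m] · y[(n-m) mod 4]

Computing each output sample:
(x ⊛ y)[0] = -4
(x ⊛ y)[1] = 2
(x ⊛ y)[2] = 6
(x ⊛ y)[3] = -6

x ⊛ y = [-4, 2, 6, -6]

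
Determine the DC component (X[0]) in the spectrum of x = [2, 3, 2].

X[0] = Σ(n=0 to 2) x[n] · ω_3^0 = Σ x[n]
= (2) + (3) + (2)

X[0] = 7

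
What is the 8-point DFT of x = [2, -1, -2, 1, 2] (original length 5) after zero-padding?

Original 5-point DFT: [2, 3.1180+4.6165i, 0.8820-1.0898i, 0.8820+1.0898i, 3.1180-4.6165i]
Zero-padded 8-point DFT provides frequency interpolation.

DFT_8([x, 0, ...]) = [2, -1.4142+2.0000i, 6+2i, 1.4142-2.0000i, 2, 1.4142+2.0000i, 6-2i, -1.4142-2.0000i]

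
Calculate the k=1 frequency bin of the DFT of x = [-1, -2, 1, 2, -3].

X[1] = Σ(n=0 to 4) x[n] · ω_5^(1n) where ω_5 = e^(-2πi/5)
= (-1)·ω_5^0 + (-2)·ω_5^1 + (1)·ω_5^2 + (2)·ω_5^3 + (-3)·ω_5^4

X[1] = -4.9721-0.3633i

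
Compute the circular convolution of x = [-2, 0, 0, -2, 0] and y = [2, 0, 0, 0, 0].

(x ⊛ y)[n] = Σ(m=0 to 4) x[m] · y[(n-m) mod 5]

Computing each output sample:
(x ⊛ y)[0] = -4
(x ⊛ y)[1] = 0
(x ⊛ y)[2] = 0
(x ⊛ y)[3] = -4
(x ⊛ y)[4] = 0

x ⊛ y = [-4, 0, 0, -4, 0]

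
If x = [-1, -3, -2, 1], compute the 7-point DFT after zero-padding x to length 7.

Original 4-point DFT: [-5, 1+4i, -1, 1-4i]
Zero-padded 7-point DFT provides frequency interpolation.

DFT_7([x, 0, ...]) = [-5, -3.3264+3.8615i, 2.0930+2.8388i, 0.2334-1.2369i, 0.2334+1.2369i, 2.0930-2.8388i, -3.3264-3.8615i]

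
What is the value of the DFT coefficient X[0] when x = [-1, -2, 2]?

X[0] = Σ(n=0 to 2) x[n] · ω_3^0 = Σ x[n]
= (-1) + (-2) + (2)

X[0] = -1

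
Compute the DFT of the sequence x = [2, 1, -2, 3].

X[k] = Σ(n=0 to 3) x[n] · ω_4^(nk)
where ω_4 = e^(-2πi/4)

Computing each X[k]:
X[0] = 4
X[1] = 4+2i
X[2] = -4
X[3] = 4-2i

X = [4, 4+2i, -4, 4-2i]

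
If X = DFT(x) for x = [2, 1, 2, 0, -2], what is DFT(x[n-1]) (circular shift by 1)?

Time shift by 1: X_shifted[k] = ω_5^(1k) · X[k]
Shifted x = [-2, 2, 1, 2, 0]

DFT(x[n-1]) = [3, -3.8090-1.3143i, -2.6910-2.1266i, -2.6910+2.1266i, -3.8090+1.3143i]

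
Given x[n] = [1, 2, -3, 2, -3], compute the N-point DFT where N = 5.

X[k] = Σ(n=0 to 4) x[n] · ω_5^(nk)
where ω_5 = e^(-2πi/5)

Computing each X[k]:
X[0] = -1
X[1] = 1.5000-1.8164i
X[2] = 1.5000-7.6942i
X[3] = 1.5000+7.6942i
X[4] = 1.5000+1.8164i

X = [-1, 1.5000-1.8164i, 1.5000-7.6942i, 1.5000+7.6942i, 1.5000+1.8164i]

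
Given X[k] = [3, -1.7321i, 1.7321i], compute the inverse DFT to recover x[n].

x[n] = (1/3) Σ(k=0 to 2) X[k] · e^(2πikn/3)

Computing each x[n]:
x[0] = 1
x[1] = 2
x[2] = 0

x = [1, 2, 0]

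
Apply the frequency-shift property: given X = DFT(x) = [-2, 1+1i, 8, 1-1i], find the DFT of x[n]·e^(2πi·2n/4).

Modulation property: DFT(ω_4^(-2n)·x[n]) = X[(k-2) mod 4], so circularly shift X by 2 positions.

X[k-2] = [8, 1-1i, -2, 1+1i]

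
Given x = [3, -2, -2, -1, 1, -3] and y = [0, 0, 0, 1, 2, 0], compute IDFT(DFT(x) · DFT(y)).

(x ⊛ y)[n] = Σ(m=0 to 5) x[m] · y[(n-m) mod 6]

Computing each output sample:
(x ⊛ y)[0] = -5
(x ⊛ y)[1] = -1
(x ⊛ y)[2] = -1
(x ⊛ y)[3] = -3
(x ⊛ y)[4] = 4
(x ⊛ y)[5] = -6

x ⊛ y = [-5, -1, -1, -3, 4, -6]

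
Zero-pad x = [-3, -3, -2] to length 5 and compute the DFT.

Original 3-point DFT: [-8, -0.5000+0.8660i, -0.5000-0.8660i]
Zero-padded 5-point DFT provides frequency interpolation.

DFT_5([x, 0, ...]) = [-8, -2.3090+4.0287i, -1.1910-0.1388i, -1.1910+0.1388i, -2.3090-4.0287i]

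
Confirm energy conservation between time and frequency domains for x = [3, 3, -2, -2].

Time domain:
Σ|x[n]|² = |3|² + |3|² + |-2|² + |-2|² = 26.0000

Frequency domain:
(1/4)Σ|X[k]|² = (1/4)(|2|² + |5-5i|² + |0|² + |5+5i|²) = (1/4)·104.0000 = 26.0000

Both sides agree, confirming Parseval's theorem.

Σ|x[n]|² = (1/N)Σ|X[k]|² = 26.0000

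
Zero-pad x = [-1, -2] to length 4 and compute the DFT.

Original 2-point DFT: [-3, 1]
Zero-padded 4-point DFT provides frequency interpolation.

DFT_4([x, 0, ...]) = [-3, -1+2i, 1, -1-2i]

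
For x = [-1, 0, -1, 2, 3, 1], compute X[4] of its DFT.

X[4] = Σ(n=0 to 5) x[n] · ω_6^(4n) where ω_6 = e^(-2πi/6)
= (-1)·ω_6^0 + (0)·ω_6^4 + (-1)·ω_6^8 + (2)·ω_6^12 + (3)·ω_6^16 + (1)·ω_6^20

X[4] = -0.5000+2.5981i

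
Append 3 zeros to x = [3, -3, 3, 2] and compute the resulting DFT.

Original 4-point DFT: [5, 5i, 7, -5i]
Zero-padded 7-point DFT provides frequency interpolation.

DFT_7([x, 0, ...]) = [5, -1.3400-1.4471i, 2.2116+5.7901i, 7.1283+1.6973i, 7.1283-1.6973i, 2.2116-5.7901i, -1.3400+1.4471i]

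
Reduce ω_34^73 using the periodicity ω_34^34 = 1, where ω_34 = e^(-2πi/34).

Since ω_34^34 = 1, powers reduce modulo 34.
73 mod 34 = 5
So ω_34^73 = ω_34^5 = e^(-2πi·5/34)

ω_34^73 = ω_34^5 = 0.6026-0.7980i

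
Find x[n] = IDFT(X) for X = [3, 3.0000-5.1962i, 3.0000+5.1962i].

x[n] = (1/3) Σ(k=0 to 2) X[k] · e^(2πikn/3)

Computing each x[n]:
x[0] = 3
x[1] = 3
x[2] = -3

x = [3, 3, -3]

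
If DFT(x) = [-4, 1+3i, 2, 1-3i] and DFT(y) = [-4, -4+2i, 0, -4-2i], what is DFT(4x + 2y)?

By linearity: DFT(4x + 2y) = 4·DFT(x) + 2·DFT(y)
= 4·[-4, 1+3i, 2, 1-3i] + 2·[-4, -4+2i, 0, -4-2i]

Computing element-wise:
Z[0] = 4·(-4) + 2·(-4) = -24
Z[1] = 4·(1+3i) + 2·(-4+2i) = -4+16i
Z[2] = 4·(2) + 2·(0) = 8
Z[3] = 4·(1-3i) + 2·(-4-2i) = -4-16i

DFT(4x + 2y) = 4·X + 2·Y = [-24, -4+16i, 8, -4-16i]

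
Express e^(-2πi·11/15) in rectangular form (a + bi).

ω_15^11 = e^(-2πi·11/15)
= cos(-2π·11/15) + i·sin(-2π·11/15)
= cos(-22π/15) + i·sin(-22π/15)

ω_15^11 = cos(-22π/15) + i·sin(-22π/15) = -0.1045+0.9945i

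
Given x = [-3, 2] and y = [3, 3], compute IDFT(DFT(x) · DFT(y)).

(x ⊛ y)[n] = Σ(m=0 to 1) x[m] · y[(n-m) mod 2]

Computing each output sample:
(x ⊛ y)[0] = -3
(x ⊛ y)[1] = -3

x ⊛ y = [-3, -3]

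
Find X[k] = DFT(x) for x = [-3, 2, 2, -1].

X[k] = Σ(n=0 to 3) x[n] · ω_4^(nk)
where ω_4 = e^(-2πi/4)

Computing each X[k]:
X[0] = 0
X[1] = -5-3i
X[2] = -2
X[3] = -5+3i

X = [0, -5-3i, -2, -5+3i]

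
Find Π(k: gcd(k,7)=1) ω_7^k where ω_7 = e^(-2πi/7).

The primitive 7th roots of unity are ω_7^k for k coprime to 7: k ∈ {1, 2, 3, 4, 5, 6}
Their product equals the constant term of the cyclotomic polynomial Φ_7(x) up to sign.
For n ≥ 3, the product of all primitive nth roots of unity is 1. (For n=1 it is 1; for n=2 it is -1.)

1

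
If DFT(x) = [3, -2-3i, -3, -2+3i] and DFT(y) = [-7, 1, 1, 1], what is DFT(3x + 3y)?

By linearity: DFT(3x + 3y) = 3·DFT(x) + 3·DFT(y)
= 3·[3, -2-3i, -3, -2+3i] + 3·[-7, 1, 1, 1]

Computing element-wise:
Z[0] = 3·(3) + 3·(-7) = -12
Z[1] = 3·(-2-3i) + 3·(1) = -3-9i
Z[2] = 3·(-3) + 3·(1) = -6
Z[3] = 3·(-2+3i) + 3·(1) = -3+9i

DFT(3x + 3y) = 3·X + 3·Y = [-12, -3-9i, -6, -3+9i]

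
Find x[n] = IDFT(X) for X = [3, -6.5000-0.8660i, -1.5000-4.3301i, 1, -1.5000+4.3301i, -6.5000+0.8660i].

x[n] = (1/6) Σ(k=0 to 5) X[k] · e^(2πikn/6)

Computing each x[n]:
x[0] = -2
x[1] = 1
x[2] = 1
x[3] = 2
x[4] = 3
x[5] = -2

x = [-2, 1, 1, 2, 3, -2]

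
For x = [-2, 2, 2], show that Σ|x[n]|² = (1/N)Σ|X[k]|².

Time domain:
Σ|x[n]|² = |-2|² + |2|² + |2|² = 12.0000

Frequency domain:
(1/3)Σ|X[k]|² = (1/3)(|2|² + |-4|² + |-4|²) = (1/3)·36.0000 = 12.0000

Both sides agree, confirming Parseval's theorem.

Σ|x[n]|² = (1/N)Σ|X[k]|² = 12.0000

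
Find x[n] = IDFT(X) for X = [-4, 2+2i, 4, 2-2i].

x[n] = (1/4) Σ(k=0 to 3) X[k] · e^(2πikn/4)

Computing each x[n]:
x[0] = 1
x[1] = -3
x[2] = -1
x[3] = -1

x = [1, -3, -1, -1]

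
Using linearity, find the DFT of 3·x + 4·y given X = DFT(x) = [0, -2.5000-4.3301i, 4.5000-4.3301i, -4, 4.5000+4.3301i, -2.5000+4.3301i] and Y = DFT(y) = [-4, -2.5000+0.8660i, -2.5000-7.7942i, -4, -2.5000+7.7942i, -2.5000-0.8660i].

By linearity: DFT(3x + 4y) = 3·DFT(x) + 4·DFT(y)
= 3·[0, -2.5000-4.3301i, 4.5000-4.3301i, -4, 4.5000+4.3301i, -2.5000+4.3301i] + 4·[-4, -2.5000+0.8660i, -2.5000-7.7942i, -4, -2.5000+7.7942i, -2.5000-0.8660i]

Computing element-wise:
Z[0] = 3·(0) + 4·(-4) = -16
Z[1] = 3·(-2.5000-4.3301i) + 4·(-2.5000+0.8660i) = -17.5000-9.5263i
Z[2] = 3·(4.5000-4.3301i) + 4·(-2.5000-7.7942i) = 3.5000-44.1671i
Z[3] = 3·(-4) + 4·(-4) = -28
Z[4] = 3·(4.5000+4.3301i) + 4·(-2.5000+7.7942i) = 3.5000+44.1671i
Z[5] = 3·(-2.5000+4.3301i) + 4·(-2.5000-0.8660i) = -17.5000+9.5263i

DFT(3x + 4y) = 3·X + 4·Y = [-16, -17.5000-9.5263i, 3.5000-44.1671i, -28, 3.5000+44.1671i, -17.5000+9.5263i]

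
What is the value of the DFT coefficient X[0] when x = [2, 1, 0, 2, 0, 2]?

X[0] = Σ(n=0 to 5) x[n] · ω_6^0 = Σ x[n]
= (2) + (1) + (0) + (2) + (0) + (2)

X[0] = 7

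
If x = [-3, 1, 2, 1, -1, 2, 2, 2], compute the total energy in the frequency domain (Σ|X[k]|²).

Parseval: Σ|x[n]|² = (1/N)Σ|X[k]|², so Σ|X[k]|² = N·Σ|x[n]|² = 8·28.0000

Σ|X[k]|² = N·Σ|x[n]|² = 8·28.0000 = 224.0000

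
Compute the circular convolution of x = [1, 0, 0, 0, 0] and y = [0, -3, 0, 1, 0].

(x ⊛ y)[n] = Σ(m=0 to 4) x[m] · y[(n-m) mod 5]

Computing each output sample:
(x ⊛ y)[0] = 0
(x ⊛ y)[1] = -3
(x ⊛ y)[2] = 0
(x ⊛ y)[3] = 1
(x ⊛ y)[4] = 0

x ⊛ y = [0, -3, 0, 1, 0]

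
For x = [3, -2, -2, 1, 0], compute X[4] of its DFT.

X[4] = Σ(n=0 to 4) x[n] · ω_5^(4n) where ω_5 = e^(-2πi/5)
= (3)·ω_5^0 + (-2)·ω_5^4 + (-2)·ω_5^8 + (1)·ω_5^12 + (0)·ω_5^16

X[4] = 3.1910-3.6655i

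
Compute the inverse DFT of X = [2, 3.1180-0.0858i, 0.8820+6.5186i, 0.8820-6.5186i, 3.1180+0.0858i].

x[n] = (1/5) Σ(k=0 to 4) X[k] · e^(2πikn/5)

Computing each x[n]:
x[0] = 2
x[1] = -1
x[2] = 2
x[3] = -3
x[4] = 2

x = [2, -1, 2, -3, 2]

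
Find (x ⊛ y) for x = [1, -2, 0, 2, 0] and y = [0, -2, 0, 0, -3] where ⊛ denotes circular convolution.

(x ⊛ y)[n] = Σ(m=0 to 4) x[m] · y[(n-m) mod 5]

Computing each output sample:
(x ⊛ y)[0] = 6
(x ⊛ y)[1] = -2
(x ⊛ y)[2] = -2
(x ⊛ y)[3] = 0
(x ⊛ y)[4] = -7

x ⊛ y = [6, -2, -2, 0, -7]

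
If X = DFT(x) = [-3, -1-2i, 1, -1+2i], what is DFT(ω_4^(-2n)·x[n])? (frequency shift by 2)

Modulation property: DFT(ω_4^(-2n)·x[n]) = X[(k-2) mod 4], so circularly shift X by 2 positions.

X[k-2] = [1, -1+2i, -3, -1-2i]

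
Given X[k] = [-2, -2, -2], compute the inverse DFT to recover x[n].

x[n] = (1/3) Σ(k=0 to 2) X[k] · e^(2πikn/3)

Computing each x[n]:
x[0] = -2
x[1] = 0
x[2] = 0

x = [-2, 0, 0]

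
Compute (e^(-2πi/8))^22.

Since ω_8^8 = 1, powers reduce modulo 8.
22 mod 8 = 6
So ω_8^22 = ω_8^6 = e^(-2πi·6/8)

ω_8^22 = ω_8^6 = 1i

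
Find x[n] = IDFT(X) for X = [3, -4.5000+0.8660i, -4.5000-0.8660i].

x[n] = (1/3) Σ(k=0 to 2) X[k] · e^(2πikn/3)

Computing each x[n]:
x[0] = -2
x[1] = 2
x[2] = 3

x = [-2, 2, 3]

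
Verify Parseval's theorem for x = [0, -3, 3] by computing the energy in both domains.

Time domain:
Σ|x[n]|² = |0|² + |-3|² + |3|² = 18.0000

Frequency domain:
(1/3)Σ|X[k]|² = (1/3)(|0|² + |5.1962i|² + |-5.1962i|²) = (1/3)·54.0000 = 18.0000

Both sides agree, confirming Parseval's theorem.

Σ|x[n]|² = (1/N)Σ|X[k]|² = 18.0000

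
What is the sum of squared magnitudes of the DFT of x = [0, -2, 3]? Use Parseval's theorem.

Parseval: Σ|x[n]|² = (1/N)Σ|X[k]|², so Σ|X[k]|² = N·Σ|x[n]|² = 3·13.0000

Σ|X[k]|² = N·Σ|x[n]|² = 3·13.0000 = 39.0000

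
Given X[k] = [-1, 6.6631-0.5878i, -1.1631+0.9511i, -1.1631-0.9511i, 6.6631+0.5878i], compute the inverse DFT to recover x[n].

x[n] = (1/5) Σ(k=0 to 4) X[k] · e^(2πikn/5)

Computing each x[n]:
x[0] = 2
x[1] = 1
x[2] = -2
x[3] = -3
x[4] = 1

x = [2, 1, -2, -3, 1]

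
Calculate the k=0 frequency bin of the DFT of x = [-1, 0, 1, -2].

X[0] = Σ(n=0 to 3) x[n] · ω_4^0 = Σ x[n]
= (-1) + (0) + (1) + (-2)

X[0] = -2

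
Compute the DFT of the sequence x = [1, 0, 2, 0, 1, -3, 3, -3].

X[k] = Σ(n=0 to 7) x[n] · ω_8^(nk)
where ω_8 = e^(-2πi/8)

Computing each X[k]:
X[0] = 1
X[1] = -3.2426i
X[2] = -3
X[3] = -5.2426i
X[4] = 13
X[5] = 5.2426i
X[6] = -3
X[7] = 3.2426i

X = [1, -3.2426i, -3, -5.2426i, 13, 5.2426i, -3, 3.2426i]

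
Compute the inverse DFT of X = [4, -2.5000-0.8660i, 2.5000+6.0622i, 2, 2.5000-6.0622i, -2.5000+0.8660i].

x[n] = (1/6) Σ(k=0 to 5) X[k] · e^(2πikn/6)

Computing each x[n]:
x[0] = 1
x[1] = -2
x[2] = 3
x[3] = 2
x[4] = -1
x[5] = 1

x = [1, -2, 3, 2, -1, 1]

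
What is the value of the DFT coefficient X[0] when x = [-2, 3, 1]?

X[0] = Σ(n=0 to 2) x[n] · ω_3^0 = Σ x[n]
= (-2) + (3) + (1)

X[0] = 2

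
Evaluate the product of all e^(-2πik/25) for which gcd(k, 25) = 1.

The primitive 25th roots of unity are ω_25^k for k coprime to 25: k ∈ {1, 2, 3, 4, 6, 7, 8, 9, 11, 12, 13, 14, 16, 17, 18, 19, 21, 22, 23, 24}
Their product equals the constant term of the cyclotomic polynomial Φ_25(x) up to sign.
For n ≥ 3, the product of all primitive nth roots of unity is 1. (For n=1 it is 1; for n=2 it is -1.)

1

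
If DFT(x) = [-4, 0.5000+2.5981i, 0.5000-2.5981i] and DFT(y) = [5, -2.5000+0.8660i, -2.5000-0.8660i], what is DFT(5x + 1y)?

By linearity: DFT(5x + 1y) = 5·DFT(x) + 1·DFT(y)
= 5·[-4, 0.5000+2.5981i, 0.5000-2.5981i] + 1·[5, -2.5000+0.8660i, -2.5000-0.8660i]

Computing element-wise:
Z[0] = 5·(-4) + 1·(5) = -15
Z[1] = 5·(0.5000+2.5981i) + 1·(-2.5000+0.8660i) = 13.8565i
Z[2] = 5·(0.5000-2.5981i) + 1·(-2.5000-0.8660i) = -13.8565i

DFT(5x + 1y) = 5·X + 1·Y = [-15, 13.8565i, -13.8565i]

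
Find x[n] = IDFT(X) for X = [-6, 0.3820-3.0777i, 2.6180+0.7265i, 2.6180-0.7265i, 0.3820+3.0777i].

x[n] = (1/5) Σ(k=0 to 4) X[k] · e^(2πikn/5)

Computing each x[n]:
x[0] = 0
x[1] = -1
x[2] = 0
x[3] = -2
x[4] = -3

x = [0, -1, 0, -2, -3]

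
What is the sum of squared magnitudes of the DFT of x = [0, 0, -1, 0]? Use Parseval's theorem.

Parseval: Σ|x[n]|² = (1/N)Σ|X[k]|², so Σ|X[k]|² = N·Σ|x[n]|² = 4·1.0000

Σ|X[k]|² = N·Σ|x[n]|² = 4·1.0000 = 4.0000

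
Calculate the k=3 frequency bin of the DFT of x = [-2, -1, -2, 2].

X[3] = Σ(n=0 to 3) x[n] · ω_4^(3n) where ω_4 = e^(-2πi/4)
= (-2)·ω_4^0 + (-1)·ω_4^3 + (-2)·ω_4^6 + (2)·ω_4^9

X[3] = -3i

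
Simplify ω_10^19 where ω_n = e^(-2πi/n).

Since ω_10^10 = 1, powers reduce modulo 10.
19 mod 10 = 9
So ω_10^19 = ω_10^9 = e^(-2πi·9/10)

ω_10^19 = ω_10^9 = 0.8090+0.5878i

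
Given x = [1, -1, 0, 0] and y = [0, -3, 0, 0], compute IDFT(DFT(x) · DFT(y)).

(x ⊛ y)[n] = Σ(m=0 to 3) x[m] · y[(n-m) mod 4]

Computing each output sample:
(x ⊛ y)[0] = 0
(x ⊛ y)[1] = -3
(x ⊛ y)[2] = 3
(x ⊛ y)[3] = 0

x ⊛ y = [0, -3, 3, 0]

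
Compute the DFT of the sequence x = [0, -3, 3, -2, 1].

X[k] = Σ(n=0 to 4) x[n] · ω_5^(nk)
where ω_5 = e^(-2πi/5)

Computing each X[k]:
X[0] = -1
X[1] = -1.4271+0.8653i
X[2] = 1.9271+7.1064i
X[3] = 1.9271-7.1064i
X[4] = -1.4271-0.8653i

X = [-1, -1.4271+0.8653i, 1.9271+7.1064i, 1.9271-7.1064i, -1.4271-0.8653i]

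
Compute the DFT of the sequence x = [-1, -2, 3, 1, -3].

X[k] = Σ(n=0 to 4) x[n] · ω_5^(nk)
where ω_5 = e^(-2πi/5)

Computing each X[k]:
X[0] = -2
X[1] = -5.7812-2.1266i
X[2] = 4.2812+1.3143i
X[3] = 4.2812-1.3143i
X[4] = -5.7812+2.1266i

X = [-2, -5.7812-2.1266i, 4.2812+1.3143i, 4.2812-1.3143i, -5.7812+2.1266i]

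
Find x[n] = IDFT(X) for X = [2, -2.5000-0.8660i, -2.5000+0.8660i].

x[n] = (1/3) Σ(k=0 to 2) X[k] · e^(2πikn/3)

Computing each x[n]:
x[0] = -1
x[1] = 2
x[2] = 1

x = [-1, 2, 1]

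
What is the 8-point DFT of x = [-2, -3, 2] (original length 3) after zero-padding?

Original 3-point DFT: [-3, -1.5000+4.3301i, -1.5000-4.3301i]
Zero-padded 8-point DFT provides frequency interpolation.

DFT_8([x, 0, ...]) = [-3, -4.1213+0.1213i, -4+3i, 0.1213+4.1213i, 3, 0.1213-4.1213i, -4-3i, -4.1213-0.1213i]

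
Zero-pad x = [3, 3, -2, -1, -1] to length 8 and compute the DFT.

Original 5-point DFT: [2, 6.0451-3.2164i, 0.4549-3.3022i, 0.4549+3.3022i, 6.0451+3.2164i]
Zero-padded 8-point DFT provides frequency interpolation.

DFT_8([x, 0, ...]) = [2, 6.8284+0.5858i, 4-4i, 1.1716-3.4142i, -2, 1.1716+3.4142i, 4+4i, 6.8284-0.5858i]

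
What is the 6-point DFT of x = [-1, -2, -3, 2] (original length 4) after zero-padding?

Original 4-point DFT: [-4, 2+4i, -4, 2-4i]
Zero-padded 6-point DFT provides frequency interpolation.

DFT_6([x, 0, ...]) = [-4, -2.5000+4.3301i, 3.5000-0.8660i, -4, 3.5000+0.8660i, -2.5000-4.3301i]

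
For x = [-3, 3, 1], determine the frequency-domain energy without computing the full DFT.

Parseval: Σ|x[n]|² = (1/N)Σ|X[k]|², so Σ|X[k]|² = N·Σ|x[n]|² = 3·19.0000

Σ|X[k]|² = N·Σ|x[n]|² = 3·19.0000 = 57.0000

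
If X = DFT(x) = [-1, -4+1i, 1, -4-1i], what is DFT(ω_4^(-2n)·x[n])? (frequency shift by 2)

Modulation property: DFT(ω_4^(-2n)·x[n]) = X[(k-2) mod 4], so circularly shift X by 2 positions.

X[k-2] = [1, -4-1i, -1, -4+1i]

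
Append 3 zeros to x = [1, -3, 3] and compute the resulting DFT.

Original 3-point DFT: [1, 1.0000+5.1962i, 1.0000-5.1962i]
Zero-padded 6-point DFT provides frequency interpolation.

DFT_6([x, 0, ...]) = [1, -2, 1.0000+5.1962i, 7, 1.0000-5.1962i, -2]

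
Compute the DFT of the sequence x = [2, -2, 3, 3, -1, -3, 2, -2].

X[k] = Σ(n=0 to 7) x[n] · ω_8^(nk)
where ω_8 = e^(-2πi/8)

Computing each X[k]:
X[0] = 2
X[1] = 0.1716-5.2426i
X[2] = -4+6i
X[3] = 5.8284-3.2426i
X[4] = 10
X[5] = 5.8284+3.2426i
X[6] = -4-6i
X[7] = 0.1716+5.2426i

X = [2, 0.1716-5.2426i, -4+6i, 5.8284-3.2426i, 10, 5.8284+3.2426i, -4-6i, 0.1716+5.2426i]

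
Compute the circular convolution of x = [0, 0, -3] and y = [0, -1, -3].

(x ⊛ y)[n] = Σ(m=0 to 2) x[m] · y[(n-m) mod 3]

Computing each output sample:
(x ⊛ y)[0] = 3
(x ⊛ y)[1] = 9
(x ⊛ y)[2] = 0

x ⊛ y = [3, 9, 0]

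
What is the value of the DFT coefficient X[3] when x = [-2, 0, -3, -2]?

X[3] = Σ(n=0 to 3) x[n] · ω_4^(3n) where ω_4 = e^(-2πi/4)
= (-2)·ω_4^0 + (0)·ω_4^3 + (-3)·ω_4^6 + (-2)·ω_4^9

X[3] = 1+2i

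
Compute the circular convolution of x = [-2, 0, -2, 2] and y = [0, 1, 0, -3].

(x ⊛ y)[n] = Σ(m=0 to 3) x[m] · y[(n-m) mod 4]

Computing each output sample:
(x ⊛ y)[0] = 2
(x ⊛ y)[1] = 4
(x ⊛ y)[2] = -6
(x ⊛ y)[3] = 4

x ⊛ y = [2, 4, -6, 4]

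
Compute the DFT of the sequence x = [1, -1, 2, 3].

X[k] = Σ(n=0 to 3) x[n] · ω_4^(nk)
where ω_4 = e^(-2πi/4)

Computing each X[k]:
X[0] = 5
X[1] = -1+4i
X[2] = 1
X[3] = -1-4i

X = [5, -1+4i, 1, -1-4i]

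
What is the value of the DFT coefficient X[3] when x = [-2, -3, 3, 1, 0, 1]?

X[3] = Σ(n=0 to 5) x[n] · ω_6^(3n) where ω_6 = e^(-2πi/6)
= (-2)·ω_6^0 + (-3)·ω_6^3 + (3)·ω_6^6 + (1)·ω_6^9 + (0)·ω_6^12 + (1)·ω_6^15

X[3] = 2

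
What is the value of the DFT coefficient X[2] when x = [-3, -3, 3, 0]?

X[2] = Σ(n=0 to 3) x[n] · ω_4^(2n) where ω_4 = e^(-2πi/4)
= (-3)·ω_4^0 + (-3)·ω_4^2 + (3)·ω_4^4 + (0)·ω_4^6

X[2] = 3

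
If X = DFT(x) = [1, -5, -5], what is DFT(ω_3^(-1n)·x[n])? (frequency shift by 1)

Modulation property: DFT(ω_3^(-1n)·x[n]) = X[(k-1) mod 3], so circularly shift X by 1 positions.

X[k-1] = [-5, 1, -5]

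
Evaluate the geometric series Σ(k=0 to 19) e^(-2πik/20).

Sum of all nth roots of unity equals 0 for n > 1 (geometric series with r ≠ 1).

0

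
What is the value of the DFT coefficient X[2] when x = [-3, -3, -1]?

X[2] = Σ(n=0 to 2) x[n] · ω_3^(2n) where ω_3 = e^(-2πi/3)
= (-3)·ω_3^0 + (-3)·ω_3^2 + (-1)·ω_3^4

X[2] = -1.0000-1.7321i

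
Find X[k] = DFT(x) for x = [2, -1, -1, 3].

X[k] = Σ(n=0 to 3) x[n] · ω_4^(nk)
where ω_4 = e^(-2πi/4)

Computing each X[k]:
X[0] = 3
X[1] = 3+4i
X[2] = -1
X[3] = 3-4i

X = [3, 3+4i, -1, 3-4i]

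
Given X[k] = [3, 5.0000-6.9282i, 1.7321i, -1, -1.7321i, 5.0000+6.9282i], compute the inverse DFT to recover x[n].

x[n] = (1/6) Σ(k=0 to 5) X[k] · e^(2πikn/6)

Computing each x[n]:
x[0] = 2
x[1] = 3
x[2] = 2
x[3] = -1
x[4] = -3
x[5] = 0

x = [2, 3, 2, -1, -3, 0]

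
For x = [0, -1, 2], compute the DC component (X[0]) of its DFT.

X[0] = Σ(n=0 to 2) x[n] · ω_3^0 = Σ x[n]
= (0) + (-1) + (2)

X[0] = 1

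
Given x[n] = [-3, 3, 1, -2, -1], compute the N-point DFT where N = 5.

X[k] = Σ(n=0 to 4) x[n] · ω_5^(nk)
where ω_5 = e^(-2πi/5)

Computing each X[k]:
X[0] = -2
X[1] = -1.5729-5.5676i
X[2] = -4.9271+0.5020i
X[3] = -4.9271-0.5020i
X[4] = -1.5729+5.5676i

X = [-2, -1.5729-5.5676i, -4.9271+0.5020i, -4.9271-0.5020i, -1.5729+5.5676i]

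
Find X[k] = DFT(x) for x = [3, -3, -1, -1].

X[k] = Σ(n=0 to 3) x[n] · ω_4^(nk)
where ω_4 = e^(-2πi/4)

Computing each X[k]:
X[0] = -2
X[1] = 4+2i
X[2] = 6
X[3] = 4-2i

X = [-2, 4+2i, 6, 4-2i]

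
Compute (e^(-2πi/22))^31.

Since ω_22^22 = 1, powers reduce modulo 22.
31 mod 22 = 9
So ω_22^31 = ω_22^9 = e^(-2πi·9/22)

ω_22^31 = ω_22^9 = -0.8413-0.5406i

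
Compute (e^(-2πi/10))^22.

Since ω_10^10 = 1, powers reduce modulo 10.
22 mod 10 = 2
So ω_10^22 = ω_10^2 = e^(-2πi·2/10)

ω_10^22 = ω_10^2 = 0.3090-0.9511i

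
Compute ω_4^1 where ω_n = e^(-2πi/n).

ω_4^1 = e^(-2πi·1/4)
= cos(-2π·1/4) + i·sin(-2π·1/4)
= cos(-2π/4) + i·sin(-2π/4)

ω_4^1 = cos(-2π/4) + i·sin(-2π/4) = -1i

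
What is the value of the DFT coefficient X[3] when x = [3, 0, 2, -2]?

X[3] = Σ(n=0 to 3) x[n] · ω_4^(3n) where ω_4 = e^(-2πi/4)
= (3)·ω_4^0 + (0)·ω_4^3 + (2)·ω_4^6 + (-2)·ω_4^9

X[3] = 1+2i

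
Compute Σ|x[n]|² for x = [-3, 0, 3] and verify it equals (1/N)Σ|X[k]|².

Time domain:
Σ|x[n]|² = |-3|² + |0|² + |3|² = 18.0000

Frequency domain:
(1/3)Σ|X[k]|² = (1/3)(|0|² + |-4.5000+2.5981i|² + |-4.5000-2.5981i|²) = (1/3)·54.0000 = 18.0000

Both sides agree, confirming Parseval's theorem.

Σ|x[n]|² = (1/N)Σ|X[k]|² = 18.0000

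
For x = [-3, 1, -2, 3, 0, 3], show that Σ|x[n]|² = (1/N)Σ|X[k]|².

Time domain:
Σ|x[n]|² = |-3|² + |1|² + |-2|² + |3|² + |0|² + |3|² = 32.0000

Frequency domain:
(1/6)Σ|X[k]|² = (1/6)(|2|² + |-3.0000+3.4641i|² + |-1|² + |-12|² + |-1|² + |-3.0000-3.4641i|²) = (1/6)·192.0000 = 32.0000

Both sides agree, confirming Parseval's theorem.

Σ|x[n]|² = (1/N)Σ|X[k]|² = 32.0000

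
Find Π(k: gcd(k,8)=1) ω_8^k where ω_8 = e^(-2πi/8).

The primitive 8th roots of unity are ω_8^k for k coprime to 8: k ∈ {1, 3, 5, 7}
Their product equals the constant term of the cyclotomic polynomial Φ_8(x) up to sign.
For n ≥ 3, the product of all primitive nth roots of unity is 1. (For n=1 it is 1; for n=2 it is -1.)

1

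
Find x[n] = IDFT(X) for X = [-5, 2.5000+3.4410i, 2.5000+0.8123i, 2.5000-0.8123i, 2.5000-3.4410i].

x[n] = (1/5) Σ(k=0 to 4) X[k] · e^(2πikn/5)

Computing each x[n]:
x[0] = 1
x[1] = -3
x[2] = -2
x[3] = -1
x[4] = 0

x = [1, -3, -2, -1, 0]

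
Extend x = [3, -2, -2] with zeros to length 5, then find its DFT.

Original 3-point DFT: [-1, 5, 5]
Zero-padded 5-point DFT provides frequency interpolation.

DFT_5([x, 0, ...]) = [-1, 4.0000+3.0777i, 4.0000-0.7265i, 4.0000+0.7265i, 4.0000-3.0777i]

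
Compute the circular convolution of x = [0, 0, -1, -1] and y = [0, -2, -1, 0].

(x ⊛ y)[n] = Σ(m=0 to 3) x[m] · y[(n-m) mod 4]

Computing each output sample:
(x ⊛ y)[0] = 3
(x ⊛ y)[1] = 1
(x ⊛ y)[2] = 0
(x ⊛ y)[3] = 2

x ⊛ y = [3, 1, 0, 2]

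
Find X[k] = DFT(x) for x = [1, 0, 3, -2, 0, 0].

X[k] = Σ(n=0 to 5) x[n] · ω_6^(nk)
where ω_6 = e^(-2πi/6)

Computing each X[k]:
X[0] = 2
X[1] = 1.5000-2.5981i
X[2] = -2.5000+2.5981i
X[3] = 6
X[4] = -2.5000-2.5981i
X[5] = 1.5000+2.5981i

X = [2, 1.5000-2.5981i, -2.5000+2.5981i, 6, -2.5000-2.5981i, 1.5000+2.5981i]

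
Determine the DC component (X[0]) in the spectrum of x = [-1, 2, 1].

X[0] = Σ(n=0 to 2) x[n] · ω_3^0 = Σ x[n]
= (-1) + (2) + (1)

X[0] = 2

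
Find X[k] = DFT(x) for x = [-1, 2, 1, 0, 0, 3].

X[k] = Σ(n=0 to 5) x[n] · ω_6^(nk)
where ω_6 = e^(-2πi/6)

Computing each X[k]:
X[0] = 5
X[1] = 1
X[2] = -4.0000+1.7321i
X[3] = -5
X[4] = -4.0000-1.7321i
X[5] = 1

X = [5, 1, -4.0000+1.7321i, -5, -4.0000-1.7321i, 1]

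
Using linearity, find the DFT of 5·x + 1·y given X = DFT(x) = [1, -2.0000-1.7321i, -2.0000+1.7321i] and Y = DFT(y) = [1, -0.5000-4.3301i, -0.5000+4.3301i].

By linearity: DFT(5x + 1y) = 5·DFT(x) + 1·DFT(y)
= 5·[1, -2.0000-1.7321i, -2.0000+1.7321i] + 1·[1, -0.5000-4.3301i, -0.5000+4.3301i]

Computing element-wise:
Z[0] = 5·(1) + 1·(1) = 6
Z[1] = 5·(-2.0000-1.7321i) + 1·(-0.5000-4.3301i) = -10.5000-12.9906i
Z[2] = 5·(-2.0000+1.7321i) + 1·(-0.5000+4.3301i) = -10.5000+12.9906i

DFT(5x + 1y) = 5·X + 1·Y = [6, -10.5000-12.9906i, -10.5000+12.9906i]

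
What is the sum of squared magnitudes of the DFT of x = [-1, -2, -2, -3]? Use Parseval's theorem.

Parseval: Σ|x[n]|² = (1/N)Σ|X[k]|², so Σ|X[k]|² = N·Σ|x[n]|² = 4·18.0000

Σ|X[k]|² = N·Σ|x[n]|² = 4·18.0000 = 72.0000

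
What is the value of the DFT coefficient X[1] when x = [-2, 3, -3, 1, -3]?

X[1] = Σ(n=0 to 4) x[n] · ω_5^(1n) where ω_5 = e^(-2πi/5)
= (-2)·ω_5^0 + (3)·ω_5^1 + (-3)·ω_5^2 + (1)·ω_5^3 + (-3)·ω_5^4

X[1] = -0.3820-3.3552i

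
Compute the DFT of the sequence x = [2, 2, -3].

X[k] = Σ(n=0 to 2) x[n] · ω_3^(nk)
where ω_3 = e^(-2πi/3)

Computing each X[k]:
X[0] = 1
X[1] = 2.5000-4.3301i
X[2] = 2.5000+4.3301i

X = [1, 2.5000-4.3301i, 2.5000+4.3301i]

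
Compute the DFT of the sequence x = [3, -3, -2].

X[k] = Σ(n=0 to 2) x[n] · ω_3^(nk)
where ω_3 = e^(-2πi/3)

Computing each X[k]:
X[0] = -2
X[1] = 5.5000+0.8660i
X[2] = 5.5000-0.8660i

X = [-2, 5.5000+0.8660i, 5.5000-0.8660i]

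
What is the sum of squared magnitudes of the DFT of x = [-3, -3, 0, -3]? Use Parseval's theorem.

Parseval: Σ|x[n]|² = (1/N)Σ|X[k]|², so Σ|X[k]|² = N·Σ|x[n]|² = 4·27.0000

Σ|X[k]|² = N·Σ|x[n]|² = 4·27.0000 = 108.0000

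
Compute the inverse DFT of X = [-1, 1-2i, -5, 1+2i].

x[n] = (1/4) Σ(k=0 to 3) X[k] · e^(2πikn/4)

Computing each x[n]:
x[0] = -1
x[1] = 2
x[2] = -2
x[3] = 0

x = [-1, 2, -2, 0]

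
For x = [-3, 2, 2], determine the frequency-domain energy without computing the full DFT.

Parseval: Σ|x[n]|² = (1/N)Σ|X[k]|², so Σ|X[k]|² = N·Σ|x[n]|² = 3·17.0000

Σ|X[k]|² = N·Σ|x[n]|² = 3·17.0000 = 51.0000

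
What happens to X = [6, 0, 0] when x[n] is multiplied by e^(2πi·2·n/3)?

Modulation property: DFT(ω_3^(-2n)·x[n]) = X[(k-2) mod 3], so circularly shift X by 2 positions.

X[k-2] = [0, 0, 6]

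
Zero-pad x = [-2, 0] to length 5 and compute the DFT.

Original 2-point DFT: [-2, -2]
Zero-padded 5-point DFT provides frequency interpolation.

DFT_5([x, 0, ...]) = [-2, -2, -2, -2, -2]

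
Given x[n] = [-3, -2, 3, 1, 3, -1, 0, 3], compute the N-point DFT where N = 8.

X[k] = Σ(n=0 to 7) x[n] · ω_8^(nk)
where ω_8 = e^(-2πi/8)

Computing each X[k]:
X[0] = 4
X[1] = -5.2929-0.8787i
X[2] = -3+7i
X[3] = -6.7071+5.1213i
X[4] = 2
X[5] = -6.7071-5.1213i
X[6] = -3-7i
X[7] = -5.2929+0.8787i

X = [4, -5.2929-0.8787i, -3+7i, -6.7071+5.1213i, 2, -6.7071-5.1213i, -3-7i, -5.2929+0.8787i]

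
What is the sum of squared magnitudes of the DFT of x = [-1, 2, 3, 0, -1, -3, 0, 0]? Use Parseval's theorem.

Parseval: Σ|x[n]|² = (1/N)Σ|X[k]|², so Σ|X[k]|² = N·Σ|x[n]|² = 8·24.0000

Σ|X[k]|² = N·Σ|x[n]|² = 8·24.0000 = 192.0000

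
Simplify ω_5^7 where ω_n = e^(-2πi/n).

Since ω_5^5 = 1, powers reduce modulo 5.
7 mod 5 = 2
So ω_5^7 = ω_5^2 = e^(-2πi·2/5)

ω_5^7 = ω_5^2 = -0.8090-0.5878i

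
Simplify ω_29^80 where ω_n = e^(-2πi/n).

Since ω_29^29 = 1, powers reduce modulo 29.
80 mod 29 = 22
So ω_29^80 = ω_29^22 = e^(-2πi·22/29)

ω_29^80 = ω_29^22 = 0.0541+0.9985i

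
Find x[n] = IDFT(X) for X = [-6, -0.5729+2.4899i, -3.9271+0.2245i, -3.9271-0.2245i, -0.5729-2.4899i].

x[n] = (1/5) Σ(k=0 to 4) X[k] · e^(2πikn/5)

Computing each x[n]:
x[0] = -3
x[1] = -1
x[2] = -2
x[3] = -1
x[4] = 1

x = [-3, -1, -2, -1, 1]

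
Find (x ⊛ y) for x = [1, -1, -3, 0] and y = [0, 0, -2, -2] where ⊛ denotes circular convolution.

(x ⊛ y)[n] = Σ(m=0 to 3) x[m] · y[(n-m) mod 4]

Computing each output sample:
(x ⊛ y)[0] = 8
(x ⊛ y)[1] = 6
(x ⊛ y)[2] = -2
(x ⊛ y)[3] = 0

x ⊛ y = [8, 6, -2, 0]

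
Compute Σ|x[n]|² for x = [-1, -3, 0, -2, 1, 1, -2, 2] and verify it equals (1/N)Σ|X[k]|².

Time domain:
Σ|x[n]|² = |-1|² + |-3|² + |0|² + |-2|² + |1|² + |1|² + |-2|² + |2|² = 24.0000

Frequency domain:
(1/8)Σ|X[k]|² = (1/8)(|-4|² + |-2.0000+3.6569i|² + |2+2i|² + |-2.0000+7.6569i|² + |0|² + |-2.0000-7.6569i|² + |2-2i|² + |-2.0000-3.6569i|²) = (1/8)·192.0000 = 24.0000

Both sides agree, confirming Parseval's theorem.

Σ|x[n]|² = (1/N)Σ|X[k]|² = 24.0000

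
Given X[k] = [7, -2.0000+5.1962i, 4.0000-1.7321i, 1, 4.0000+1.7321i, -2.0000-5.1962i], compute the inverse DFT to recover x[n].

x[n] = (1/6) Σ(k=0 to 5) X[k] · e^(2πikn/6)

Computing each x[n]:
x[0] = 2
x[1] = -1
x[2] = -1
x[3] = 3
x[4] = 3
x[5] = 1

x = [2, -1, -1, 3, 3, 1]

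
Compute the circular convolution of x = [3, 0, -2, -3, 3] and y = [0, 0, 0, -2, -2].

(x ⊛ y)[n] = Σ(m=0 to 4) x[m] · y[(n-m) mod 5]

Computing each output sample:
(x ⊛ y)[0] = 4
(x ⊛ y)[1] = 10
(x ⊛ y)[2] = 0
(x ⊛ y)[3] = -12
(x ⊛ y)[4] = -6

x ⊛ y = [4, 10, 0, -12, -6]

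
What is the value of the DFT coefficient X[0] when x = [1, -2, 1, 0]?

X[0] = Σ(n=0 to 3) x[n] · ω_4^0 = Σ x[n]
= (1) + (-2) + (1) + (0)

X[0] = 0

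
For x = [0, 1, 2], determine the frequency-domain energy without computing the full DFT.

Parseval: Σ|x[n]|² = (1/N)Σ|X[k]|², so Σ|X[k]|² = N·Σ|x[n]|² = 3·5.0000

Σ|X[k]|² = N·Σ|x[n]|² = 3·5.0000 = 15.0000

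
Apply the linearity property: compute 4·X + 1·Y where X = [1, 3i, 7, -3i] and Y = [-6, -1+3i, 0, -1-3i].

By linearity: DFT(4x + 1y) = 4·DFT(x) + 1·DFT(y)
= 4·[1, 3i, 7, -3i] + 1·[-6, -1+3i, 0, -1-3i]

Computing element-wise:
Z[0] = 4·(1) + 1·(-6) = -2
Z[1] = 4·(3i) + 1·(-1+3i) = -1+15i
Z[2] = 4·(7) + 1·(0) = 28
Z[3] = 4·(-3i) + 1·(-1-3i) = -1-15i

DFT(4x + 1y) = 4·X + 1·Y = [-2, -1+15i, 28, -1-15i]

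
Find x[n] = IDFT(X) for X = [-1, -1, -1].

x[n] = (1/3) Σ(k=0 to 2) X[k] · e^(2πikn/3)

Computing each x[n]:
x[0] = -1
x[1] = 0
x[2] = 0

x = [-1, 0, 0]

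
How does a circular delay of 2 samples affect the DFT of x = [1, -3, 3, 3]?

Time shift by 2: X_shifted[k] = ω_4^(2k) · X[k]
Shifted x = [3, 3, 1, -3]

DFT(x[n-2]) = [4, 2-6i, 4, 2+6i]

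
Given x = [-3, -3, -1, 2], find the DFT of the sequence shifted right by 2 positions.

Time shift by 2: X_shifted[k] = ω_4^(2k) · X[k]
Shifted x = [-1, 2, -3, -3]

DFT(x[n-2]) = [-5, 2-5i, -3, 2+5i]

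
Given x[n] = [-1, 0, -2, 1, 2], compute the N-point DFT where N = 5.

X[k] = Σ(n=0 to 4) x[n] · ω_5^(nk)
where ω_5 = e^(-2πi/5)

Computing each X[k]:
X[0] = 0
X[1] = 0.4271+3.6655i
X[2] = -2.9271-1.6776i
X[3] = -2.9271+1.6776i
X[4] = 0.4271-3.6655i

X = [0, 0.4271+3.6655i, -2.9271-1.6776i, -2.9271+1.6776i, 0.4271-3.6655i]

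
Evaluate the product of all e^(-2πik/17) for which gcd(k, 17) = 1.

The primitive 17th roots of unity are ω_17^k for k coprime to 17: k ∈ {1, 2, 3, 4, 5, 6, 7, 8, 9, 10, 11, 12, 13, 14, 15, 16}
Their product equals the constant term of the cyclotomic polynomial Φ_17(x) up to sign.
For n ≥ 3, the product of all primitive nth roots of unity is 1. (For n=1 it is 1; for n=2 it is -1.)

1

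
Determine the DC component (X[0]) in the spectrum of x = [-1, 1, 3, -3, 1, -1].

X[0] = Σ(n=0 to 5) x[n] · ω_6^0 = Σ x[n]
= (-1) + (1) + (3) + (-3) + (1) + (-1)

X[0] = 0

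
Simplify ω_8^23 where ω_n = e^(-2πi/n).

Since ω_8^8 = 1, powers reduce modulo 8.
23 mod 8 = 7
So ω_8^23 = ω_8^7 = e^(-2πi·7/8)

ω_8^23 = ω_8^7 = 0.7071+0.7071i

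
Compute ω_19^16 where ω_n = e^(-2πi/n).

ω_19^16 = e^(-2πi·16/19)
= cos(-2π·16/19) + i·sin(-2π·16/19)
= cos(-32π/19) + i·sin(-32π/19)

ω_19^16 = cos(-32π/19) + i·sin(-32π/19) = 0.5469+0.8372i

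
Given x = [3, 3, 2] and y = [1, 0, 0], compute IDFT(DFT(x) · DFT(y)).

(x ⊛ y)[n] = Σ(m=0 to 2) x[m] · y[(n-m) mod 3]

Computing each output sample:
(x ⊛ y)[0] = 3
(x ⊛ y)[1] = 3
(x ⊛ y)[2] = 2

x ⊛ y = [3, 3, 2]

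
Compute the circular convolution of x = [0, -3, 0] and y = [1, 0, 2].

(x ⊛ y)[n] = Σ(m=0 to 2) x[m] · y[(n-m) mod 3]

Computing each output sample:
(x ⊛ y)[0] = -6
(x ⊛ y)[1] = -3
(x ⊛ y)[2] = 0

x ⊛ y = [-6, -3, 0]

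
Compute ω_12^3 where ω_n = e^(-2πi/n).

ω_12^3 = e^(-2πi·3/12)
= cos(-2π·3/12) + i·sin(-2π·3/12)
= cos(-6π/12) + i·sin(-6π/12)

ω_12^3 = cos(-6π/12) + i·sin(-6π/12) = -1i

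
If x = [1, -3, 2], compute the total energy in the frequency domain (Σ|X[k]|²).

Parseval: Σ|x[n]|² = (1/N)Σ|X[k]|², so Σ|X[k]|² = N·Σ|x[n]|² = 3·14.0000

Σ|X[k]|² = N·Σ|x[n]|² = 3·14.0000 = 42.0000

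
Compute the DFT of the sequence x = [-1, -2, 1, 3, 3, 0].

X[k] = Σ(n=0 to 5) x[n] · ω_6^(nk)
where ω_6 = e^(-2πi/6)

Computing each X[k]:
X[0] = 4
X[1] = -7.0000+3.4641i
X[2] = 1
X[3] = 2
X[4] = 1
X[5] = -7.0000-3.4641i

X = [4, -7.0000+3.4641i, 1, 2, 1, -7.0000-3.4641i]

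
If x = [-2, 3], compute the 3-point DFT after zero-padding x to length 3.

Original 2-point DFT: [1, -5]
Zero-padded 3-point DFT provides frequency interpolation.

DFT_3([x, 0, ...]) = [1, -3.5000-2.5981i, -3.5000+2.5981i]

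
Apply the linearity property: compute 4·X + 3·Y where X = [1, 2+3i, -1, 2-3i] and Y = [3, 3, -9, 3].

By linearity: DFT(4x + 3y) = 4·DFT(x) + 3·DFT(y)
= 4·[1, 2+3i, -1, 2-3i] + 3·[3, 3, -9, 3]

Computing element-wise:
Z[0] = 4·(1) + 3·(3) = 13
Z[1] = 4·(2+3i) + 3·(3) = 17+12i
Z[2] = 4·(-1) + 3·(-9) = -31
Z[3] = 4·(2-3i) + 3·(3) = 17-12i

DFT(4x + 3y) = 4·X + 3·Y = [13, 17+12i, -31, 17-12i]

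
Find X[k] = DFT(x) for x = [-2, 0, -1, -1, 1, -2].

X[k] = Σ(n=0 to 5) x[n] · ω_6^(nk)
where ω_6 = e^(-2πi/6)

Computing each X[k]:
X[0] = -5
X[1] = -2
X[2] = -2.0000-3.4641i
X[3] = 1
X[4] = -2.0000+3.4641i
X[5] = -2

X = [-5, -2, -2.0000-3.4641i, 1, -2.0000+3.4641i, -2]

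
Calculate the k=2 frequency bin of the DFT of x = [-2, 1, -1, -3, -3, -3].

X[2] = Σ(n=0 to 5) x[n] · ω_6^(2n) where ω_6 = e^(-2πi/6)
= (-2)·ω_6^0 + (1)·ω_6^2 + (-1)·ω_6^4 + (-3)·ω_6^6 + (-3)·ω_6^8 + (-3)·ω_6^10

X[2] = -2.0000-1.7321i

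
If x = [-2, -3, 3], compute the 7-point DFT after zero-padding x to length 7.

Original 3-point DFT: [-2, -2.0000+5.1962i, -2.0000-5.1962i]
Zero-padded 7-point DFT provides frequency interpolation.

DFT_7([x, 0, ...]) = [-2, -4.5380-0.5793i, -4.0353+4.2264i, 2.5734+3.6471i, 2.5734-3.6471i, -4.0353-4.2264i, -4.5380+0.5793i]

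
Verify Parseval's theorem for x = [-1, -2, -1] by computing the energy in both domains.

Time domain:
Σ|x[n]|² = |-1|² + |-2|² + |-1|² = 6.0000

Frequency domain:
(1/3)Σ|X[k]|² = (1/3)(|-4|² + |0.5000+0.8660i|² + |0.5000-0.8660i|²) = (1/3)·18.0000 = 6.0000

Both sides agree, confirming Parseval's theorem.

Σ|x[n]|² = (1/N)Σ|X[k]|² = 6.0000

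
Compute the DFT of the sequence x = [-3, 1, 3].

X[k] = Σ(n=0 to 2) x[n] · ω_3^(nk)
where ω_3 = e^(-2πi/3)

Computing each X[k]:
X[0] = 1
X[1] = -5.0000+1.7321i
X[2] = -5.0000-1.7321i

X = [1, -5.0000+1.7321i, -5.0000-1.7321i]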